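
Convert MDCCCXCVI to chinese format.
Convert MDCCCXCVI (Roman numeral) → 1000 + 500 + 100 + 100 + 100 + 90 + 5 + 1 = 1896 (decimal)
Convert 1896 (decimal) → 1896 = 1×1000 + 8×100 + 9×10 + 6 → 一千八百九十六 (Chinese numeral)
一千八百九十六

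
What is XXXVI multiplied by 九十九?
Convert XXXVI (Roman numeral) → 10 + 10 + 10 + 5 + 1 = 36 (decimal)
Convert 九十九 (Chinese numeral) → 9×10 + 9 = 99 (decimal)
Compute 36 × 99 = 3564
3564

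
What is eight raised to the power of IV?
Convert eight (English words) → 8 (decimal)
Convert IV (Roman numeral) → 4 (decimal)
Compute 8 ^ 4 = 4096
4096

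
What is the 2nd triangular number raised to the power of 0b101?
Convert the 2nd triangular number (triangular index) → 2×3/2 = 3 (decimal)
Convert 0b101 (binary) → 4 + 1 = 5 (decimal)
Compute 3 ^ 5 = 243
243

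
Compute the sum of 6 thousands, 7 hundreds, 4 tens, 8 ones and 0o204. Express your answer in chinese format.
Convert 6 thousands, 7 hundreds, 4 tens, 8 ones (place-value notation) → 6×1000 + 7×100 + 4×10 + 8 = 6748 (decimal)
Convert 0o204 (octal) → 2×64 + 4 = 132 (decimal)
Compute 6748 + 132 = 6880
Convert 6880 (decimal) → 6880 = 6×1000 + 8×100 + 8×10 → 六千八百八十 (Chinese numeral)
六千八百八十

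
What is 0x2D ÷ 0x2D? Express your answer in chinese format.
Convert 0x2D (hexadecimal) → 2×16 + 13 = 45 (decimal)
Convert 0x2D (hexadecimal) → 2×16 + 13 = 45 (decimal)
Compute 45 ÷ 45 = 1
Convert 1 (decimal) → 一 (Chinese numeral)
一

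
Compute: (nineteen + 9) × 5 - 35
Convert nineteen (English words) → 19 (decimal)
Expression in decimal: (19 + 9) × 5 - 35
Parentheses first: 19 + 9 = 28
Multiply: 28 × 5 = 140
Subtract: 140 - 35 = 105
105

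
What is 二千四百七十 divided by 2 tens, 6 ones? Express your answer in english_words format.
Convert 二千四百七十 (Chinese numeral) → 2×1000 + 4×100 + 7×10 = 2470 (decimal)
Convert 2 tens, 6 ones (place-value notation) → 2×10 + 6 = 26 (decimal)
Compute 2470 ÷ 26 = 95
Convert 95 (decimal) → ninety-five (English words)
ninety-five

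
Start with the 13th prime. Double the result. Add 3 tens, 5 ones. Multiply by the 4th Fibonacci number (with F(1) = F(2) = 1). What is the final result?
Convert the 13th prime (prime index) → 41 (decimal)
Start: 41
41 × 2 = 82
Convert 3 tens, 5 ones (place-value notation) → 3×10 + 5 = 35 (decimal)
82 + 35 = 117
Convert the 4th Fibonacci number (with F(1) = F(2) = 1) (Fibonacci index) → 1, 1, 2, 3 → 3 (decimal)
117 × 3 = 351
351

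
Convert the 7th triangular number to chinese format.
Convert the 7th triangular number (triangular index) → 7×8/2 = 28 (decimal)
Convert 28 (decimal) → 28 = 2×10 + 8 → 二十八 (Chinese numeral)
二十八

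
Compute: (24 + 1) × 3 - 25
Parentheses first: 24 + 1 = 25
Multiply: 25 × 3 = 75
Subtract: 75 - 25 = 50
50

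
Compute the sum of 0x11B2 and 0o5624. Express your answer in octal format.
Convert 0x11B2 (hexadecimal) → 1×4096 + 1×256 + 11×16 + 2 = 4530 (decimal)
Convert 0o5624 (octal) → 5×512 + 6×64 + 2×8 + 4 = 2964 (decimal)
Compute 4530 + 2964 = 7494
Convert 7494 (decimal) → 7494 = 1×4096 + 6×512 + 5×64 + 6 → 0o16506 (octal)
0o16506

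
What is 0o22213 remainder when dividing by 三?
Convert 0o22213 (octal) → 2×4096 + 2×512 + 2×64 + 1×8 + 3 = 9355 (decimal)
Convert 三 (Chinese numeral) → 3 (decimal)
Compute 9355 mod 3 = 1
1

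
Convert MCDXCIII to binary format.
Convert MCDXCIII (Roman numeral) → 1000 + 400 + 90 + 1 + 1 + 1 = 1493 (decimal)
Convert 1493 (decimal) → 1493 = 1024 + 256 + 128 + 64 + 16 + 4 + 1 → 0b10111010101 (binary)
0b10111010101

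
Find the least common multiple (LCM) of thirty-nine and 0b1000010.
Convert thirty-nine (English words) → 39 (decimal)
Convert 0b1000010 (binary) → 64 + 2 = 66 (decimal)
Compute lcm(39, 66) = 858
858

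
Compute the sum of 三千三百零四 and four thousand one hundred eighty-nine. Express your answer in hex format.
Convert 三千三百零四 (Chinese numeral) → 3×1000 + 3×100 + 4 = 3304 (decimal)
Convert four thousand one hundred eighty-nine (English words) → 4×1000 + 1×100 + 89 = 4189 (decimal)
Compute 3304 + 4189 = 7493
Convert 7493 (decimal) → 7493 = 1×4096 + 13×256 + 4×16 + 5 → 0x1D45 (hexadecimal)
0x1D45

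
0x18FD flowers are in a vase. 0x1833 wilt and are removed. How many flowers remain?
Convert 0x18FD (hexadecimal) → 1×4096 + 8×256 + 15×16 + 13 = 6397 (decimal)
Convert 0x1833 (hexadecimal) → 1×4096 + 8×256 + 3×16 + 3 = 6195 (decimal)
Compute 6397 - 6195 = 202
202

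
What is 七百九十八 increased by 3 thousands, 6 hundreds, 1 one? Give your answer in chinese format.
Convert 七百九十八 (Chinese numeral) → 7×100 + 9×10 + 8 = 798 (decimal)
Convert 3 thousands, 6 hundreds, 1 one (place-value notation) → 3×1000 + 6×100 + 1 = 3601 (decimal)
Compute 798 + 3601 = 4399
Convert 4399 (decimal) → 4399 = 4×1000 + 3×100 + 9×10 + 9 → 四千三百九十九 (Chinese numeral)
四千三百九十九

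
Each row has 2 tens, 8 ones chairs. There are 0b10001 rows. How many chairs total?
Convert 2 tens, 8 ones (place-value notation) → 2×10 + 8 = 28 (decimal)
Convert 0b10001 (binary) → 16 + 1 = 17 (decimal)
Compute 28 × 17 = 476
476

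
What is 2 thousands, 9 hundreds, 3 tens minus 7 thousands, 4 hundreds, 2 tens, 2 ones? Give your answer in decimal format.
Convert 2 thousands, 9 hundreds, 3 tens (place-value notation) → 2×1000 + 9×100 + 3×10 = 2930 (decimal)
Convert 7 thousands, 4 hundreds, 2 tens, 2 ones (place-value notation) → 7×1000 + 4×100 + 2×10 + 2 = 7422 (decimal)
Compute 2930 - 7422 = -4492
-4492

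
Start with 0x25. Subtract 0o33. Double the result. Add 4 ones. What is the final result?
Convert 0x25 (hexadecimal) → 2×16 + 5 = 37 (decimal)
Start: 37
Convert 0o33 (octal) → 3×8 + 3 = 27 (decimal)
37 - 27 = 10
10 × 2 = 20
Convert 4 ones (place-value notation) → 4 (decimal)
20 + 4 = 24
24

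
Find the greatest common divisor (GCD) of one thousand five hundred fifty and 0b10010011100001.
Convert one thousand five hundred fifty (English words) → 1×1000 + 5×100 + 50 = 1550 (decimal)
Convert 0b10010011100001 (binary) → 8192 + 1024 + 128 + 64 + 32 + 1 = 9441 (decimal)
Compute gcd(1550, 9441) = 1
1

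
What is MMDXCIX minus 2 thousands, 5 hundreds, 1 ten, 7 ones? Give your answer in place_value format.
Convert MMDXCIX (Roman numeral) → 1000 + 1000 + 500 + 90 + 9 = 2599 (decimal)
Convert 2 thousands, 5 hundreds, 1 ten, 7 ones (place-value notation) → 2×1000 + 5×100 + 1×10 + 7 = 2517 (decimal)
Compute 2599 - 2517 = 82
Convert 82 (decimal) → 82 = 8×10 + 2 → 8 tens, 2 ones (place-value notation)
8 tens, 2 ones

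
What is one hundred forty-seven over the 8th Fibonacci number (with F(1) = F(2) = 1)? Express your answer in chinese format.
Convert one hundred forty-seven (English words) → 1×100 + 47 = 147 (decimal)
Convert the 8th Fibonacci number (with F(1) = F(2) = 1) (Fibonacci index) → 1, 1, 2, 3, 5, 8, 13, 21 → 21 (decimal)
Compute 147 ÷ 21 = 7
Convert 7 (decimal) → 七 (Chinese numeral)
七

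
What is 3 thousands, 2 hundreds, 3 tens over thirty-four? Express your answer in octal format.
Convert 3 thousands, 2 hundreds, 3 tens (place-value notation) → 3×1000 + 2×100 + 3×10 = 3230 (decimal)
Convert thirty-four (English words) → 34 (decimal)
Compute 3230 ÷ 34 = 95
Convert 95 (decimal) → 95 = 1×64 + 3×8 + 7 → 0o137 (octal)
0o137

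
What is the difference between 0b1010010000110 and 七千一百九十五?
Convert 0b1010010000110 (binary) → 4096 + 1024 + 128 + 4 + 2 = 5254 (decimal)
Convert 七千一百九十五 (Chinese numeral) → 7×1000 + 1×100 + 9×10 + 5 = 7195 (decimal)
Difference: |5254 - 7195| = 1941
1941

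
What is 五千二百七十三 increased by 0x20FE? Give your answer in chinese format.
Convert 五千二百七十三 (Chinese numeral) → 5×1000 + 2×100 + 7×10 + 3 = 5273 (decimal)
Convert 0x20FE (hexadecimal) → 2×4096 + 15×16 + 14 = 8446 (decimal)
Compute 5273 + 8446 = 13719
Convert 13719 (decimal) → 13719 = 1×10000 + 3×1000 + 7×100 + 1×10 + 9 → 一万三千七百一十九 (Chinese numeral)
一万三千七百一十九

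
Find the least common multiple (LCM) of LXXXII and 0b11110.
Convert LXXXII (Roman numeral) → 50 + 10 + 10 + 10 + 1 + 1 = 82 (decimal)
Convert 0b11110 (binary) → 16 + 8 + 4 + 2 = 30 (decimal)
Compute lcm(82, 30) = 1230
1230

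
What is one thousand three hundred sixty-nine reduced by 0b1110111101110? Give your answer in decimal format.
Convert one thousand three hundred sixty-nine (English words) → 1×1000 + 3×100 + 69 = 1369 (decimal)
Convert 0b1110111101110 (binary) → 4096 + 2048 + 1024 + 256 + 128 + 64 + 32 + 8 + 4 + 2 = 7662 (decimal)
Compute 1369 - 7662 = -6293
-6293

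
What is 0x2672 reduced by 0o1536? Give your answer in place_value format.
Convert 0x2672 (hexadecimal) → 2×4096 + 6×256 + 7×16 + 2 = 9842 (decimal)
Convert 0o1536 (octal) → 1×512 + 5×64 + 3×8 + 6 = 862 (decimal)
Compute 9842 - 862 = 8980
Convert 8980 (decimal) → 8980 = 8×1000 + 9×100 + 8×10 → 8 thousands, 9 hundreds, 8 tens (place-value notation)
8 thousands, 9 hundreds, 8 tens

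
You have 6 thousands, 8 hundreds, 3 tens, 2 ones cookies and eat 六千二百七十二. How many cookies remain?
Convert 6 thousands, 8 hundreds, 3 tens, 2 ones (place-value notation) → 6×1000 + 8×100 + 3×10 + 2 = 6832 (decimal)
Convert 六千二百七十二 (Chinese numeral) → 6×1000 + 2×100 + 7×10 + 2 = 6272 (decimal)
Compute 6832 - 6272 = 560
560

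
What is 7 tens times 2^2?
Convert 7 tens (place-value notation) → 7×10 = 70 (decimal)
Convert 2^2 (power) → 4 (decimal)
Compute 70 × 4 = 280
280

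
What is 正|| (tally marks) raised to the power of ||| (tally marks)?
Convert 正|| (tally marks) → 5 + 2 = 7 (decimal)
Convert ||| (tally marks) → 3 (decimal)
Compute 7 ^ 3 = 343
343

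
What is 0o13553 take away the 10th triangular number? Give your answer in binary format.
Convert 0o13553 (octal) → 1×4096 + 3×512 + 5×64 + 5×8 + 3 = 5995 (decimal)
Convert the 10th triangular number (triangular index) → 10×11/2 = 55 (decimal)
Compute 5995 - 55 = 5940
Convert 5940 (decimal) → 5940 = 4096 + 1024 + 512 + 256 + 32 + 16 + 4 → 0b1011100110100 (binary)
0b1011100110100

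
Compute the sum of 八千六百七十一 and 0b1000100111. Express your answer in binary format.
Convert 八千六百七十一 (Chinese numeral) → 8×1000 + 6×100 + 7×10 + 1 = 8671 (decimal)
Convert 0b1000100111 (binary) → 512 + 32 + 4 + 2 + 1 = 551 (decimal)
Compute 8671 + 551 = 9222
Convert 9222 (decimal) → 9222 = 8192 + 1024 + 4 + 2 → 0b10010000000110 (binary)
0b10010000000110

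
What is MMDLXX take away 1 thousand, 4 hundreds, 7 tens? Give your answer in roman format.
Convert MMDLXX (Roman numeral) → 1000 + 1000 + 500 + 50 + 10 + 10 = 2570 (decimal)
Convert 1 thousand, 4 hundreds, 7 tens (place-value notation) → 1×1000 + 4×100 + 7×10 = 1470 (decimal)
Compute 2570 - 1470 = 1100
Convert 1100 (decimal) → 1100 = 1000 + 100 → MC (Roman numeral)
MC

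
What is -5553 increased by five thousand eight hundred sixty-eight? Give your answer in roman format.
Convert five thousand eight hundred sixty-eight (English words) → 5×1000 + 8×100 + 68 = 5868 (decimal)
Compute -5553 + 5868 = 315
Convert 315 (decimal) → 315 = 100 + 100 + 100 + 10 + 5 → CCCXV (Roman numeral)
CCCXV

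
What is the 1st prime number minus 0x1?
The 1st prime number = 2
Convert 0x1 (hexadecimal) → 1 (decimal)
Compute 2 - 1 = 1
1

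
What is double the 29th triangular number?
The 29th triangular number = 29×30/2 = 435
Compute 435 × 2 = 870
870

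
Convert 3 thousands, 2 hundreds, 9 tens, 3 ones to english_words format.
Convert 3 thousands, 2 hundreds, 9 tens, 3 ones (place-value notation) → 3×1000 + 2×100 + 9×10 + 3 = 3293 (decimal)
Convert 3293 (decimal) → 3293 = 3×1000 + 2×100 + 93 → three thousand two hundred ninety-three (English words)
three thousand two hundred ninety-three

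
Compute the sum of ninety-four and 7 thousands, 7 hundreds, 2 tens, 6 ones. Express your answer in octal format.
Convert ninety-four (English words) → 94 (decimal)
Convert 7 thousands, 7 hundreds, 2 tens, 6 ones (place-value notation) → 7×1000 + 7×100 + 2×10 + 6 = 7726 (decimal)
Compute 94 + 7726 = 7820
Convert 7820 (decimal) → 7820 = 1×4096 + 7×512 + 2×64 + 1×8 + 4 → 0o17214 (octal)
0o17214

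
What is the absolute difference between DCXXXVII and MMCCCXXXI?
Convert DCXXXVII (Roman numeral) → 500 + 100 + 10 + 10 + 10 + 5 + 1 + 1 = 637 (decimal)
Convert MMCCCXXXI (Roman numeral) → 1000 + 1000 + 100 + 100 + 100 + 10 + 10 + 10 + 1 = 2331 (decimal)
Compute |637 - 2331| = 1694
1694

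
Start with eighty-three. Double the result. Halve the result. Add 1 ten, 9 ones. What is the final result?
Convert eighty-three (English words) → 83 (decimal)
Start: 83
83 × 2 = 166
166 ÷ 2 = 83
Convert 1 ten, 9 ones (place-value notation) → 1×10 + 9 = 19 (decimal)
83 + 19 = 102
102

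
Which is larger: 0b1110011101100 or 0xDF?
Convert 0b1110011101100 (binary) → 4096 + 2048 + 1024 + 128 + 64 + 32 + 8 + 4 = 7404 (decimal)
Convert 0xDF (hexadecimal) → 13×16 + 15 = 223 (decimal)
Compare 7404 vs 223: larger = 7404
7404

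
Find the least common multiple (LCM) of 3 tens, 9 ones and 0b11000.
Convert 3 tens, 9 ones (place-value notation) → 3×10 + 9 = 39 (decimal)
Convert 0b11000 (binary) → 16 + 8 = 24 (decimal)
Compute lcm(39, 24) = 312
312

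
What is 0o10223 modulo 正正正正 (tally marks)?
Convert 0o10223 (octal) → 1×4096 + 2×64 + 2×8 + 3 = 4243 (decimal)
Convert 正正正正 (tally marks) → 5 + 5 + 5 + 5 = 20 (decimal)
Compute 4243 mod 20 = 3
3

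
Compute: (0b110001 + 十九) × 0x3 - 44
Convert 0b110001 (binary) → 32 + 16 + 1 = 49 (decimal)
Convert 十九 (Chinese numeral) → 1×10 + 9 = 19 (decimal)
Convert 0x3 (hexadecimal) → 3 (decimal)
Expression in decimal: (49 + 19) × 3 - 44
Parentheses first: 49 + 19 = 68
Multiply: 68 × 3 = 204
Subtract: 204 - 44 = 160
160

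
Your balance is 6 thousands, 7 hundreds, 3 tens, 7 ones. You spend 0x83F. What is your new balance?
Convert 6 thousands, 7 hundreds, 3 tens, 7 ones (place-value notation) → 6×1000 + 7×100 + 3×10 + 7 = 6737 (decimal)
Convert 0x83F (hexadecimal) → 8×256 + 3×16 + 15 = 2111 (decimal)
Compute 6737 - 2111 = 4626
4626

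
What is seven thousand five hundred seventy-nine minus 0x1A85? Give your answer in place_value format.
Convert seven thousand five hundred seventy-nine (English words) → 7×1000 + 5×100 + 79 = 7579 (decimal)
Convert 0x1A85 (hexadecimal) → 1×4096 + 10×256 + 8×16 + 5 = 6789 (decimal)
Compute 7579 - 6789 = 790
Convert 790 (decimal) → 790 = 7×100 + 9×10 → 7 hundreds, 9 tens (place-value notation)
7 hundreds, 9 tens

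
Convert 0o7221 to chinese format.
Convert 0o7221 (octal) → 7×512 + 2×64 + 2×8 + 1 = 3729 (decimal)
Convert 3729 (decimal) → 3729 = 3×1000 + 7×100 + 2×10 + 9 → 三千七百二十九 (Chinese numeral)
三千七百二十九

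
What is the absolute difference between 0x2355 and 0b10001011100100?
Convert 0x2355 (hexadecimal) → 2×4096 + 3×256 + 5×16 + 5 = 9045 (decimal)
Convert 0b10001011100100 (binary) → 8192 + 512 + 128 + 64 + 32 + 4 = 8932 (decimal)
Compute |9045 - 8932| = 113
113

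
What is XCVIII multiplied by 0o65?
Convert XCVIII (Roman numeral) → 90 + 5 + 1 + 1 + 1 = 98 (decimal)
Convert 0o65 (octal) → 6×8 + 5 = 53 (decimal)
Compute 98 × 53 = 5194
5194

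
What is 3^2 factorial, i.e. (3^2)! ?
Convert 3^2 (power) → 9 (decimal)
Compute 9! = 362880
362880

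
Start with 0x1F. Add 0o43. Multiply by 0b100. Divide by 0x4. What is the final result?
Convert 0x1F (hexadecimal) → 1×16 + 15 = 31 (decimal)
Start: 31
Convert 0o43 (octal) → 4×8 + 3 = 35 (decimal)
31 + 35 = 66
Convert 0b100 (binary) → 4 (decimal)
66 × 4 = 264
Convert 0x4 (hexadecimal) → 4 (decimal)
264 ÷ 4 = 66
66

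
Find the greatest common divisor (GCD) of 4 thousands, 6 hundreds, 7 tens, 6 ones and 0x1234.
Convert 4 thousands, 6 hundreds, 7 tens, 6 ones (place-value notation) → 4×1000 + 6×100 + 7×10 + 6 = 4676 (decimal)
Convert 0x1234 (hexadecimal) → 1×4096 + 2×256 + 3×16 + 4 = 4660 (decimal)
Compute gcd(4676, 4660) = 4
4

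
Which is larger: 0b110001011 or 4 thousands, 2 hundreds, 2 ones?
Convert 0b110001011 (binary) → 256 + 128 + 8 + 2 + 1 = 395 (decimal)
Convert 4 thousands, 2 hundreds, 2 ones (place-value notation) → 4×1000 + 2×100 + 2 = 4202 (decimal)
Compare 395 vs 4202: larger = 4202
4202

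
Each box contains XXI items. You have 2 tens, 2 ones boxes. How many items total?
Convert XXI (Roman numeral) → 10 + 10 + 1 = 21 (decimal)
Convert 2 tens, 2 ones (place-value notation) → 2×10 + 2 = 22 (decimal)
Compute 21 × 22 = 462
462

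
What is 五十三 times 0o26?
Convert 五十三 (Chinese numeral) → 5×10 + 3 = 53 (decimal)
Convert 0o26 (octal) → 2×8 + 6 = 22 (decimal)
Compute 53 × 22 = 1166
1166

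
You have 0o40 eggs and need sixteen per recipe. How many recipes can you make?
Convert 0o40 (octal) → 4×8 = 32 (decimal)
Convert sixteen (English words) → 16 (decimal)
Compute 32 ÷ 16 = 2
2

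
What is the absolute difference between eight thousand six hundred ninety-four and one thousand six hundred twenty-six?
Convert eight thousand six hundred ninety-four (English words) → 8×1000 + 6×100 + 94 = 8694 (decimal)
Convert one thousand six hundred twenty-six (English words) → 1×1000 + 6×100 + 26 = 1626 (decimal)
Compute |8694 - 1626| = 7068
7068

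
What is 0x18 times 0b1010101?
Convert 0x18 (hexadecimal) → 1×16 + 8 = 24 (decimal)
Convert 0b1010101 (binary) → 64 + 16 + 4 + 1 = 85 (decimal)
Compute 24 × 85 = 2040
2040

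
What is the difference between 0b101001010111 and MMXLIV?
Convert 0b101001010111 (binary) → 2048 + 512 + 64 + 16 + 4 + 2 + 1 = 2647 (decimal)
Convert MMXLIV (Roman numeral) → 1000 + 1000 + 40 + 4 = 2044 (decimal)
Difference: |2647 - 2044| = 603
603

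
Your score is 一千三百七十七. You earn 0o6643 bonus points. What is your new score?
Convert 一千三百七十七 (Chinese numeral) → 1×1000 + 3×100 + 7×10 + 7 = 1377 (decimal)
Convert 0o6643 (octal) → 6×512 + 6×64 + 4×8 + 3 = 3491 (decimal)
Compute 1377 + 3491 = 4868
4868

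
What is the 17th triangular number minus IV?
The 17th triangular number = 17×18/2 = 153
Convert IV (Roman numeral) → 4 (decimal)
Compute 153 - 4 = 149
149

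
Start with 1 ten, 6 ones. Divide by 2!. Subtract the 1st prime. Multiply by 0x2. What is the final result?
Convert 1 ten, 6 ones (place-value notation) → 1×10 + 6 = 16 (decimal)
Start: 16
Convert 2! (factorial) → 2 (decimal)
16 ÷ 2 = 8
Convert the 1st prime (prime index) → 2 (decimal)
8 - 2 = 6
Convert 0x2 (hexadecimal) → 2 (decimal)
6 × 2 = 12
12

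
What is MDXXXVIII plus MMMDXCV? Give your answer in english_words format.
Convert MDXXXVIII (Roman numeral) → 1000 + 500 + 10 + 10 + 10 + 5 + 1 + 1 + 1 = 1538 (decimal)
Convert MMMDXCV (Roman numeral) → 1000 + 1000 + 1000 + 500 + 90 + 5 = 3595 (decimal)
Compute 1538 + 3595 = 5133
Convert 5133 (decimal) → 5133 = 5×1000 + 1×100 + 33 → five thousand one hundred thirty-three (English words)
five thousand one hundred thirty-three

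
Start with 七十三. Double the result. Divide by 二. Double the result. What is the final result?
Convert 七十三 (Chinese numeral) → 7×10 + 3 = 73 (decimal)
Start: 73
73 × 2 = 146
Convert 二 (Chinese numeral) → 2 (decimal)
146 ÷ 2 = 73
73 × 2 = 146
146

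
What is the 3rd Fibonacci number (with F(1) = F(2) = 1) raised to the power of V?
Convert the 3rd Fibonacci number (with F(1) = F(2) = 1) (Fibonacci index) → 1, 1, 2 → 2 (decimal)
Convert V (Roman numeral) → 5 (decimal)
Compute 2 ^ 5 = 32
32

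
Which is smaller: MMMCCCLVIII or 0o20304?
Convert MMMCCCLVIII (Roman numeral) → 1000 + 1000 + 1000 + 100 + 100 + 100 + 50 + 5 + 1 + 1 + 1 = 3358 (decimal)
Convert 0o20304 (octal) → 2×4096 + 3×64 + 4 = 8388 (decimal)
Compare 3358 vs 8388: smaller = 3358
3358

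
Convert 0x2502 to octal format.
Convert 0x2502 (hexadecimal) → 2×4096 + 5×256 + 2 = 9474 (decimal)
Convert 9474 (decimal) → 9474 = 2×4096 + 2×512 + 4×64 + 2 → 0o22402 (octal)
0o22402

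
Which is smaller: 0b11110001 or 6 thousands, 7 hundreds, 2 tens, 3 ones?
Convert 0b11110001 (binary) → 128 + 64 + 32 + 16 + 1 = 241 (decimal)
Convert 6 thousands, 7 hundreds, 2 tens, 3 ones (place-value notation) → 6×1000 + 7×100 + 2×10 + 3 = 6723 (decimal)
Compare 241 vs 6723: smaller = 241
241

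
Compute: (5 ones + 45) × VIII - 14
Convert 5 ones (place-value notation) → 5 (decimal)
Convert VIII (Roman numeral) → 5 + 1 + 1 + 1 = 8 (decimal)
Expression in decimal: (5 + 45) × 8 - 14
Parentheses first: 5 + 45 = 50
Multiply: 50 × 8 = 400
Subtract: 400 - 14 = 386
386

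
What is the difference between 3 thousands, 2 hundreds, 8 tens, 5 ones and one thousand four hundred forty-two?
Convert 3 thousands, 2 hundreds, 8 tens, 5 ones (place-value notation) → 3×1000 + 2×100 + 8×10 + 5 = 3285 (decimal)
Convert one thousand four hundred forty-two (English words) → 1×1000 + 4×100 + 42 = 1442 (decimal)
Difference: |3285 - 1442| = 1843
1843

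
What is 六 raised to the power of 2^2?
Convert 六 (Chinese numeral) → 6 (decimal)
Convert 2^2 (power) → 4 (decimal)
Compute 6 ^ 4 = 1296
1296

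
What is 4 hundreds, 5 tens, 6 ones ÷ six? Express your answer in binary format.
Convert 4 hundreds, 5 tens, 6 ones (place-value notation) → 4×100 + 5×10 + 6 = 456 (decimal)
Convert six (English words) → 6 (decimal)
Compute 456 ÷ 6 = 76
Convert 76 (decimal) → 76 = 64 + 8 + 4 → 0b1001100 (binary)
0b1001100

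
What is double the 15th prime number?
The 15th prime number = 47
Compute 47 × 2 = 94
94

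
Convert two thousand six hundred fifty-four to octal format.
Convert two thousand six hundred fifty-four (English words) → 2×1000 + 6×100 + 54 = 2654 (decimal)
Convert 2654 (decimal) → 2654 = 5×512 + 1×64 + 3×8 + 6 → 0o5136 (octal)
0o5136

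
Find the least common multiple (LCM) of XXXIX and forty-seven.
Convert XXXIX (Roman numeral) → 10 + 10 + 10 + 9 = 39 (decimal)
Convert forty-seven (English words) → 47 (decimal)
Compute lcm(39, 47) = 1833
1833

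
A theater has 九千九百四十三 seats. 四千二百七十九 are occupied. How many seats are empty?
Convert 九千九百四十三 (Chinese numeral) → 9×1000 + 9×100 + 4×10 + 3 = 9943 (decimal)
Convert 四千二百七十九 (Chinese numeral) → 4×1000 + 2×100 + 7×10 + 9 = 4279 (decimal)
Compute 9943 - 4279 = 5664
5664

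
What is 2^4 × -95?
Convert 2^4 (power) → 16 (decimal)
Compute 16 × -95 = -1520
-1520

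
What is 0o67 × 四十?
Convert 0o67 (octal) → 6×8 + 7 = 55 (decimal)
Convert 四十 (Chinese numeral) → 4×10 = 40 (decimal)
Compute 55 × 40 = 2200
2200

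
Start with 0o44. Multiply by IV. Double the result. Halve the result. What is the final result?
Convert 0o44 (octal) → 4×8 + 4 = 36 (decimal)
Start: 36
Convert IV (Roman numeral) → 4 (decimal)
36 × 4 = 144
144 × 2 = 288
288 ÷ 2 = 144
144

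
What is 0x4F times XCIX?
Convert 0x4F (hexadecimal) → 4×16 + 15 = 79 (decimal)
Convert XCIX (Roman numeral) → 90 + 9 = 99 (decimal)
Compute 79 × 99 = 7821
7821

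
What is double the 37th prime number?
The 37th prime number = 157
Compute 157 × 2 = 314
314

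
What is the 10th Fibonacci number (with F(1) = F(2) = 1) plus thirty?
The 10th Fibonacci number (with F(1) = F(2) = 1): 1, 1, 2, 3, 5, 8, 13, 21, 34, 55 → 55
Convert thirty (English words) → 30 (decimal)
Compute 55 + 30 = 85
85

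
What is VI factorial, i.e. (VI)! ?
Convert VI (Roman numeral) → 5 + 1 = 6 (decimal)
Compute 6! = 720
720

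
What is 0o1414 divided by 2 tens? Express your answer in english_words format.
Convert 0o1414 (octal) → 1×512 + 4×64 + 1×8 + 4 = 780 (decimal)
Convert 2 tens (place-value notation) → 2×10 = 20 (decimal)
Compute 780 ÷ 20 = 39
Convert 39 (decimal) → thirty-nine (English words)
thirty-nine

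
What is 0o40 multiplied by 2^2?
Convert 0o40 (octal) → 4×8 = 32 (decimal)
Convert 2^2 (power) → 4 (decimal)
Compute 32 × 4 = 128
128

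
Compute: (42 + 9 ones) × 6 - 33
Convert 9 ones (place-value notation) → 9 (decimal)
Expression in decimal: (42 + 9) × 6 - 33
Parentheses first: 42 + 9 = 51
Multiply: 51 × 6 = 306
Subtract: 306 - 33 = 273
273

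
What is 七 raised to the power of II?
Convert 七 (Chinese numeral) → 7 (decimal)
Convert II (Roman numeral) → 1 + 1 = 2 (decimal)
Compute 7 ^ 2 = 49
49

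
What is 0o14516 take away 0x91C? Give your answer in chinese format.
Convert 0o14516 (octal) → 1×4096 + 4×512 + 5×64 + 1×8 + 6 = 6478 (decimal)
Convert 0x91C (hexadecimal) → 9×256 + 1×16 + 12 = 2332 (decimal)
Compute 6478 - 2332 = 4146
Convert 4146 (decimal) → 4146 = 4×1000 + 1×100 + 4×10 + 6 → 四千一百四十六 (Chinese numeral)
四千一百四十六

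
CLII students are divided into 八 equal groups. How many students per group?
Convert CLII (Roman numeral) → 100 + 50 + 1 + 1 = 152 (decimal)
Convert 八 (Chinese numeral) → 8 (decimal)
Compute 152 ÷ 8 = 19
19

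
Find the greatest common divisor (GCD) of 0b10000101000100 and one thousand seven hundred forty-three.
Convert 0b10000101000100 (binary) → 8192 + 256 + 64 + 4 = 8516 (decimal)
Convert one thousand seven hundred forty-three (English words) → 1×1000 + 7×100 + 43 = 1743 (decimal)
Compute gcd(8516, 1743) = 1
1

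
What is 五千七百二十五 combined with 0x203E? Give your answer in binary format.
Convert 五千七百二十五 (Chinese numeral) → 5×1000 + 7×100 + 2×10 + 5 = 5725 (decimal)
Convert 0x203E (hexadecimal) → 2×4096 + 3×16 + 14 = 8254 (decimal)
Compute 5725 + 8254 = 13979
Convert 13979 (decimal) → 13979 = 8192 + 4096 + 1024 + 512 + 128 + 16 + 8 + 2 + 1 → 0b11011010011011 (binary)
0b11011010011011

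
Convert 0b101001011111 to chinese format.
Convert 0b101001011111 (binary) → 2048 + 512 + 64 + 16 + 8 + 4 + 2 + 1 = 2655 (decimal)
Convert 2655 (decimal) → 2655 = 2×1000 + 6×100 + 5×10 + 5 → 二千六百五十五 (Chinese numeral)
二千六百五十五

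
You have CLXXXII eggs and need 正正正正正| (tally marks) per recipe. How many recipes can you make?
Convert CLXXXII (Roman numeral) → 100 + 50 + 10 + 10 + 10 + 1 + 1 = 182 (decimal)
Convert 正正正正正| (tally marks) → 5 + 5 + 5 + 5 + 5 + 1 = 26 (decimal)
Compute 182 ÷ 26 = 7
7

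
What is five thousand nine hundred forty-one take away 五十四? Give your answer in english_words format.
Convert five thousand nine hundred forty-one (English words) → 5×1000 + 9×100 + 41 = 5941 (decimal)
Convert 五十四 (Chinese numeral) → 5×10 + 4 = 54 (decimal)
Compute 5941 - 54 = 5887
Convert 5887 (decimal) → 5887 = 5×1000 + 8×100 + 87 → five thousand eight hundred eighty-seven (English words)
five thousand eight hundred eighty-seven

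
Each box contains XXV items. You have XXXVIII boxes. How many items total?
Convert XXV (Roman numeral) → 10 + 10 + 5 = 25 (decimal)
Convert XXXVIII (Roman numeral) → 10 + 10 + 10 + 5 + 1 + 1 + 1 = 38 (decimal)
Compute 25 × 38 = 950
950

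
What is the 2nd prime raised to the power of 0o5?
Convert the 2nd prime (prime index) → 3 (decimal)
Convert 0o5 (octal) → 5 (decimal)
Compute 3 ^ 5 = 243
243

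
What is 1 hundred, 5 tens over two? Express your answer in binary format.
Convert 1 hundred, 5 tens (place-value notation) → 1×100 + 5×10 = 150 (decimal)
Convert two (English words) → 2 (decimal)
Compute 150 ÷ 2 = 75
Convert 75 (decimal) → 75 = 64 + 8 + 2 + 1 → 0b1001011 (binary)
0b1001011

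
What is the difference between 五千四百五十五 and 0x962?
Convert 五千四百五十五 (Chinese numeral) → 5×1000 + 4×100 + 5×10 + 5 = 5455 (decimal)
Convert 0x962 (hexadecimal) → 9×256 + 6×16 + 2 = 2402 (decimal)
Difference: |5455 - 2402| = 3053
3053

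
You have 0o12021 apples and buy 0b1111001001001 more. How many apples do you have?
Convert 0o12021 (octal) → 1×4096 + 2×512 + 2×8 + 1 = 5137 (decimal)
Convert 0b1111001001001 (binary) → 4096 + 2048 + 1024 + 512 + 64 + 8 + 1 = 7753 (decimal)
Compute 5137 + 7753 = 12890
12890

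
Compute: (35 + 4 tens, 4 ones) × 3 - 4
Convert 4 tens, 4 ones (place-value notation) → 4×10 + 4 = 44 (decimal)
Expression in decimal: (35 + 44) × 3 - 4
Parentheses first: 35 + 44 = 79
Multiply: 79 × 3 = 237
Subtract: 237 - 4 = 233
233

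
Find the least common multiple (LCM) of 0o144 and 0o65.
Convert 0o144 (octal) → 1×64 + 4×8 + 4 = 100 (decimal)
Convert 0o65 (octal) → 6×8 + 5 = 53 (decimal)
Compute lcm(100, 53) = 5300
5300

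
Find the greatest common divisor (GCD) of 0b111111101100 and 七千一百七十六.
Convert 0b111111101100 (binary) → 2048 + 1024 + 512 + 256 + 128 + 64 + 32 + 8 + 4 = 4076 (decimal)
Convert 七千一百七十六 (Chinese numeral) → 7×1000 + 1×100 + 7×10 + 6 = 7176 (decimal)
Compute gcd(4076, 7176) = 4
4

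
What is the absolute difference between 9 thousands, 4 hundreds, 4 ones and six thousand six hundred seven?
Convert 9 thousands, 4 hundreds, 4 ones (place-value notation) → 9×1000 + 4×100 + 4 = 9404 (decimal)
Convert six thousand six hundred seven (English words) → 6×1000 + 6×100 + 7 = 6607 (decimal)
Compute |9404 - 6607| = 2797
2797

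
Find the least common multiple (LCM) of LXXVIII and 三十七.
Convert LXXVIII (Roman numeral) → 50 + 10 + 10 + 5 + 1 + 1 + 1 = 78 (decimal)
Convert 三十七 (Chinese numeral) → 3×10 + 7 = 37 (decimal)
Compute lcm(78, 37) = 2886
2886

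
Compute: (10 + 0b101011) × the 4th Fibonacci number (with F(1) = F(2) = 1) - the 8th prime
Convert 0b101011 (binary) → 32 + 8 + 2 + 1 = 43 (decimal)
Convert the 4th Fibonacci number (with F(1) = F(2) = 1) (Fibonacci index) → 1, 1, 2, 3 → 3 (decimal)
Convert the 8th prime (prime index) → 19 (decimal)
Expression in decimal: (10 + 43) × 3 - 19
Parentheses first: 10 + 43 = 53
Multiply: 53 × 3 = 159
Subtract: 159 - 19 = 140
140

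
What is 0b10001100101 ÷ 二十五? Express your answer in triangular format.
Convert 0b10001100101 (binary) → 1024 + 64 + 32 + 4 + 1 = 1125 (decimal)
Convert 二十五 (Chinese numeral) → 2×10 + 5 = 25 (decimal)
Compute 1125 ÷ 25 = 45
Convert 45 (decimal) → 45 = 9×10/2 → the 9th triangular number (triangular index)
the 9th triangular number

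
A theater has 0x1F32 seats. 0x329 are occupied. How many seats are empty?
Convert 0x1F32 (hexadecimal) → 1×4096 + 15×256 + 3×16 + 2 = 7986 (decimal)
Convert 0x329 (hexadecimal) → 3×256 + 2×16 + 9 = 809 (decimal)
Compute 7986 - 809 = 7177
7177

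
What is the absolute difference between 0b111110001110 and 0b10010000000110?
Convert 0b111110001110 (binary) → 2048 + 1024 + 512 + 256 + 128 + 8 + 4 + 2 = 3982 (decimal)
Convert 0b10010000000110 (binary) → 8192 + 1024 + 4 + 2 = 9222 (decimal)
Compute |3982 - 9222| = 5240
5240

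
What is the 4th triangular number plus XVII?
The 4th triangular number = 4×5/2 = 10
Convert XVII (Roman numeral) → 10 + 5 + 1 + 1 = 17 (decimal)
Compute 10 + 17 = 27
27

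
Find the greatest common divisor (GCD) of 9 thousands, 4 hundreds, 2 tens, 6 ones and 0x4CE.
Convert 9 thousands, 4 hundreds, 2 tens, 6 ones (place-value notation) → 9×1000 + 4×100 + 2×10 + 6 = 9426 (decimal)
Convert 0x4CE (hexadecimal) → 4×256 + 12×16 + 14 = 1230 (decimal)
Compute gcd(9426, 1230) = 6
6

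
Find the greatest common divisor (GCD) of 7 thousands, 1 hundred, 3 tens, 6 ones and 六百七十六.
Convert 7 thousands, 1 hundred, 3 tens, 6 ones (place-value notation) → 7×1000 + 1×100 + 3×10 + 6 = 7136 (decimal)
Convert 六百七十六 (Chinese numeral) → 6×100 + 7×10 + 6 = 676 (decimal)
Compute gcd(7136, 676) = 4
4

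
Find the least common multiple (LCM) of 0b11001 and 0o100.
Convert 0b11001 (binary) → 16 + 8 + 1 = 25 (decimal)
Convert 0o100 (octal) → 1×64 = 64 (decimal)
Compute lcm(25, 64) = 1600
1600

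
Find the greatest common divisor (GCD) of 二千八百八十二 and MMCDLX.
Convert 二千八百八十二 (Chinese numeral) → 2×1000 + 8×100 + 8×10 + 2 = 2882 (decimal)
Convert MMCDLX (Roman numeral) → 1000 + 1000 + 400 + 50 + 10 = 2460 (decimal)
Compute gcd(2882, 2460) = 2
2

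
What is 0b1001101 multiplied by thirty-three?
Convert 0b1001101 (binary) → 64 + 8 + 4 + 1 = 77 (decimal)
Convert thirty-three (English words) → 33 (decimal)
Compute 77 × 33 = 2541
2541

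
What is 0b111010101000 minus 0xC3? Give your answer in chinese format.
Convert 0b111010101000 (binary) → 2048 + 1024 + 512 + 128 + 32 + 8 = 3752 (decimal)
Convert 0xC3 (hexadecimal) → 12×16 + 3 = 195 (decimal)
Compute 3752 - 195 = 3557
Convert 3557 (decimal) → 3557 = 3×1000 + 5×100 + 5×10 + 7 → 三千五百五十七 (Chinese numeral)
三千五百五十七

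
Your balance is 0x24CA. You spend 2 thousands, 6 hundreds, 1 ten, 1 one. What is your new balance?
Convert 0x24CA (hexadecimal) → 2×4096 + 4×256 + 12×16 + 10 = 9418 (decimal)
Convert 2 thousands, 6 hundreds, 1 ten, 1 one (place-value notation) → 2×1000 + 6×100 + 1×10 + 1 = 2611 (decimal)
Compute 9418 - 2611 = 6807
6807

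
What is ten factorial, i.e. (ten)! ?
Convert ten (English words) → 10 (decimal)
Compute 10! = 3628800
3628800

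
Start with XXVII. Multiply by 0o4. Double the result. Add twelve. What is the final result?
Convert XXVII (Roman numeral) → 10 + 10 + 5 + 1 + 1 = 27 (decimal)
Start: 27
Convert 0o4 (octal) → 4 (decimal)
27 × 4 = 108
108 × 2 = 216
Convert twelve (English words) → 12 (decimal)
216 + 12 = 228
228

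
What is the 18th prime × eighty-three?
Convert the 18th prime (prime index) → 61 (decimal)
Convert eighty-three (English words) → 83 (decimal)
Compute 61 × 83 = 5063
5063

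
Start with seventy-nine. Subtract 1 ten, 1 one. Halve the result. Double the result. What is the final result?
Convert seventy-nine (English words) → 79 (decimal)
Start: 79
Convert 1 ten, 1 one (place-value notation) → 1×10 + 1 = 11 (decimal)
79 - 11 = 68
68 ÷ 2 = 34
34 × 2 = 68
68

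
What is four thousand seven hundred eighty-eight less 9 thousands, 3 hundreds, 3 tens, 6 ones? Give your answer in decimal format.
Convert four thousand seven hundred eighty-eight (English words) → 4×1000 + 7×100 + 88 = 4788 (decimal)
Convert 9 thousands, 3 hundreds, 3 tens, 6 ones (place-value notation) → 9×1000 + 3×100 + 3×10 + 6 = 9336 (decimal)
Compute 4788 - 9336 = -4548
-4548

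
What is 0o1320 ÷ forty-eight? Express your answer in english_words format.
Convert 0o1320 (octal) → 1×512 + 3×64 + 2×8 = 720 (decimal)
Convert forty-eight (English words) → 48 (decimal)
Compute 720 ÷ 48 = 15
Convert 15 (decimal) → fifteen (English words)
fifteen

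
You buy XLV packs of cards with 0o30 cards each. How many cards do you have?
Convert 0o30 (octal) → 3×8 = 24 (decimal)
Convert XLV (Roman numeral) → 40 + 5 = 45 (decimal)
Compute 24 × 45 = 1080
1080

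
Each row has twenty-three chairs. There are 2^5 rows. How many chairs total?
Convert twenty-three (English words) → 23 (decimal)
Convert 2^5 (power) → 32 (decimal)
Compute 23 × 32 = 736
736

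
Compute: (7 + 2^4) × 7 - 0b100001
Convert 2^4 (power) → 16 (decimal)
Convert 0b100001 (binary) → 32 + 1 = 33 (decimal)
Expression in decimal: (7 + 16) × 7 - 33
Parentheses first: 7 + 16 = 23
Multiply: 23 × 7 = 161
Subtract: 161 - 33 = 128
128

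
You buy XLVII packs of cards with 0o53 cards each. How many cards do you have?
Convert 0o53 (octal) → 5×8 + 3 = 43 (decimal)
Convert XLVII (Roman numeral) → 40 + 5 + 1 + 1 = 47 (decimal)
Compute 43 × 47 = 2021
2021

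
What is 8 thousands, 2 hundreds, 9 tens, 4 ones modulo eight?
Convert 8 thousands, 2 hundreds, 9 tens, 4 ones (place-value notation) → 8×1000 + 2×100 + 9×10 + 4 = 8294 (decimal)
Convert eight (English words) → 8 (decimal)
Compute 8294 mod 8 = 6
6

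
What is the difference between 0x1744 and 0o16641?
Convert 0x1744 (hexadecimal) → 1×4096 + 7×256 + 4×16 + 4 = 5956 (decimal)
Convert 0o16641 (octal) → 1×4096 + 6×512 + 6×64 + 4×8 + 1 = 7585 (decimal)
Difference: |5956 - 7585| = 1629
1629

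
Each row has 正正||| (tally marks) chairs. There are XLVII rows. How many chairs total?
Convert 正正||| (tally marks) → 5 + 5 + 3 = 13 (decimal)
Convert XLVII (Roman numeral) → 40 + 5 + 1 + 1 = 47 (decimal)
Compute 13 × 47 = 611
611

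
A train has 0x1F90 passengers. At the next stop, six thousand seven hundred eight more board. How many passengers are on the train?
Convert 0x1F90 (hexadecimal) → 1×4096 + 15×256 + 9×16 = 8080 (decimal)
Convert six thousand seven hundred eight (English words) → 6×1000 + 7×100 + 8 = 6708 (decimal)
Compute 8080 + 6708 = 14788
14788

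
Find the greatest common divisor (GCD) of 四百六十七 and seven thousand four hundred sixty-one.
Convert 四百六十七 (Chinese numeral) → 4×100 + 6×10 + 7 = 467 (decimal)
Convert seven thousand four hundred sixty-one (English words) → 7×1000 + 4×100 + 61 = 7461 (decimal)
Compute gcd(467, 7461) = 1
1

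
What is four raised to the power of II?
Convert four (English words) → 4 (decimal)
Convert II (Roman numeral) → 1 + 1 = 2 (decimal)
Compute 4 ^ 2 = 16
16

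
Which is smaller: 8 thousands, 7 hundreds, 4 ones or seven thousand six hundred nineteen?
Convert 8 thousands, 7 hundreds, 4 ones (place-value notation) → 8×1000 + 7×100 + 4 = 8704 (decimal)
Convert seven thousand six hundred nineteen (English words) → 7×1000 + 6×100 + 19 = 7619 (decimal)
Compare 8704 vs 7619: smaller = 7619
7619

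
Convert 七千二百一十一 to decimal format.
Convert 七千二百一十一 (Chinese numeral) → 7×1000 + 2×100 + 1×10 + 1 = 7211 (decimal)
7211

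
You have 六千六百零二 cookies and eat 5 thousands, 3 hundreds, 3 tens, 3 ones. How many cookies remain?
Convert 六千六百零二 (Chinese numeral) → 6×1000 + 6×100 + 2 = 6602 (decimal)
Convert 5 thousands, 3 hundreds, 3 tens, 3 ones (place-value notation) → 5×1000 + 3×100 + 3×10 + 3 = 5333 (decimal)
Compute 6602 - 5333 = 1269
1269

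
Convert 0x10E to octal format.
Convert 0x10E (hexadecimal) → 1×256 + 14 = 270 (decimal)
Convert 270 (decimal) → 270 = 4×64 + 1×8 + 6 → 0o416 (octal)
0o416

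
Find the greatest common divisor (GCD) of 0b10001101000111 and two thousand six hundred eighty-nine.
Convert 0b10001101000111 (binary) → 8192 + 512 + 256 + 64 + 4 + 2 + 1 = 9031 (decimal)
Convert two thousand six hundred eighty-nine (English words) → 2×1000 + 6×100 + 89 = 2689 (decimal)
Compute gcd(9031, 2689) = 1
1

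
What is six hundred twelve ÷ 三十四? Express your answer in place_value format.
Convert six hundred twelve (English words) → 6×100 + 12 = 612 (decimal)
Convert 三十四 (Chinese numeral) → 3×10 + 4 = 34 (decimal)
Compute 612 ÷ 34 = 18
Convert 18 (decimal) → 18 = 1×10 + 8 → 1 ten, 8 ones (place-value notation)
1 ten, 8 ones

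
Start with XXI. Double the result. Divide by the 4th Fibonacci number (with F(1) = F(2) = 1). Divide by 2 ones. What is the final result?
Convert XXI (Roman numeral) → 10 + 10 + 1 = 21 (decimal)
Start: 21
21 × 2 = 42
Convert the 4th Fibonacci number (with F(1) = F(2) = 1) (Fibonacci index) → 1, 1, 2, 3 → 3 (decimal)
42 ÷ 3 = 14
Convert 2 ones (place-value notation) → 2 (decimal)
14 ÷ 2 = 7
7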